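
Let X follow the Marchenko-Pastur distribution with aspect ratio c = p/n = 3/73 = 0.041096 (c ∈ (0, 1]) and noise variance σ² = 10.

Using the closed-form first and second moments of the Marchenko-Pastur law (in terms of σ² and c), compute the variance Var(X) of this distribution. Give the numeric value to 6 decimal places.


Recall the MP moments m_1 = E[X] = σ² and m_2 = E[X²] = σ⁴ (1 + c).
m_1 = E[X] = σ² = 10, so m_1² = 100.
m_2 = E[X²] = σ⁴ (1 + c) = 100 · (1 + 0.041096) = 100 · 1.041096 = 104.109589.
(Note m_2 − m_1² simplifies to c · σ⁴ = 0.041096 · 100.)

Var(X) = m_2 − m_1² = 104.109589 − 100 = 4.109589.


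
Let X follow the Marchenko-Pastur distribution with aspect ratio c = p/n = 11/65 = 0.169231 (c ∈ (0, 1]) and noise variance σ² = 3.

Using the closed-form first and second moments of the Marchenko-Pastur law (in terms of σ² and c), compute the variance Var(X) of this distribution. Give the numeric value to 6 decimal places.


Recall the MP moments m_1 = E[X] = σ² and m_2 = E[X²] = σ⁴ (1 + c).
m_1 = E[X] = σ² = 3, so m_1² = 9.
m_2 = E[X²] = σ⁴ (1 + c) = 9 · (1 + 0.169231) = 9 · 1.169231 = 10.523077.
(Note m_2 − m_1² simplifies to c · σ⁴ = 0.169231 · 9.)

Var(X) = m_2 − m_1² = 10.523077 − 9 = 1.523077.


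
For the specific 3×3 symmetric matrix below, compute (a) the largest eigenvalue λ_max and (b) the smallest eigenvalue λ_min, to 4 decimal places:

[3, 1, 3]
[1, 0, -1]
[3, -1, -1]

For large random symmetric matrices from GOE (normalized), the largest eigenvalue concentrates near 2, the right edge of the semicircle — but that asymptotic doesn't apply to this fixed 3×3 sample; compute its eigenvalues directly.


Since M is real symmetric, all three eigenvalues are real; they are the roots of det(λI − M) = λ³ − (tr M) λ² + s λ − det M, where s is the sum of the principal 2×2 minors.
tr M = 3 + 0 + (-1) = 2.
s = (3·0 − 1²) + (3·(-1) − 3²) + (0·(-1) − (-1)²) = -1 + (-12) + (-1) = -14.
det M (expand along row 1) = 3·(-1) − 1·2 + 3·(-1) = -8.
Characteristic polynomial: λ³ − 2λ² − 14λ + 8 = 0.
Substitute λ = y + (tr M)/3 = y + 0.666667 to remove the quadratic term: y³ + p·y + q = 0 with p = s − (tr M)²/3 = -15.333333 and q = −2(tr M)³/27 + (tr M)·s/3 − det M = -1.925926.
Three real roots ⇒ use the trigonometric (Viète) form: r = 2√(−p/3) = 4.521553, φ = arccos(3q/(p·r)) = arccos(0.083337) = 1.487363 rad.
y_k = r·cos(φ/3 − 2πk/3) for k = 0, 1, 2 gives y = 3.977133, -0.125733, -3.851399.
λ_k = y_k + 0.666667 gives λ = 4.6438, 0.5409, -3.1847 (check: the sum is 2.0000 = tr M).

Hence λ_max = 4.6438 and λ_min = -3.1847.


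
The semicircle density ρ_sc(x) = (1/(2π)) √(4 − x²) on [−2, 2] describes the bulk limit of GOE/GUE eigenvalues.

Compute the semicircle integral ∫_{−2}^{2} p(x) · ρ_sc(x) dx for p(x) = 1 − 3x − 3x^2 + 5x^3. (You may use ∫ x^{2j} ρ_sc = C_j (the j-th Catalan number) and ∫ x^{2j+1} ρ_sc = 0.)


Write p(x) = Σ a_i x^i, split into monomials and integrate each against ρ_sc separately.
Using ∫ x^{2j} ρ_sc = C_j = (1/(j+1)) C(2j, j) (Catalan numbers) and ∫ x^{2j+1} ρ_sc = 0 (odd monomials vanish by symmetry):
  i = 0 (even): a_0 · C_{0} = 1 · 1 = 1
  i = 1 (odd): ∫ x^1 ρ_sc = 0 (vanishes)
  i = 2 (even): a_2 · C_{1} = -3 · 1 = -3
  i = 3 (odd): ∫ x^3 ρ_sc = 0 (vanishes)

Summing the contributions: ∫_{−2}^{2} p(x) ρ_sc(x) dx = 1 + (-3) = -2.


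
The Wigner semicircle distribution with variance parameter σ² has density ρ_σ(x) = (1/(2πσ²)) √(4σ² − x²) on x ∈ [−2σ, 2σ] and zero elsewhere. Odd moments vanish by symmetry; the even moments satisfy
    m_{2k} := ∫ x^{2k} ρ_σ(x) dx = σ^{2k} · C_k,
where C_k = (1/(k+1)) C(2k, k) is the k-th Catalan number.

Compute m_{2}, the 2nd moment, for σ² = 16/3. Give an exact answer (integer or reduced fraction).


By the scaled semicircle moment identity, m_{2k} = σ^{2k} · C_k with k = 1.
C_1 = (1/(k+1)) · C(2k, k) = (1/2) · C(2, 1) = (1/2) · 2 = 1.
σ^{2k} = (σ²)^k = (16/3)^1 = 16/3.

Therefore m_{2} = σ^{2} · C_1 = (16/3) · 1 = 16/3.


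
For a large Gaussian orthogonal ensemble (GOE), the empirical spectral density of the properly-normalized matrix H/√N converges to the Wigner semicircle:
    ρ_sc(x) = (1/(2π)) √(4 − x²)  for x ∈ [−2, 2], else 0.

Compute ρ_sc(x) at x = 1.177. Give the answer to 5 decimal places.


ρ_sc(x) = (1/(2π)) √(4 − x²). With x = 1.177:
  4 − x² = 4 − (1.177)² = 4 − 1.385329 = 2.614671.
  √(4 − x²) = 1.616994.
  1/(2π) = 0.159155.
  ρ_sc(1.177) = 0.159155 · 1.616994 = 0.257353.

Rounded to 5 decimal places: ρ_sc(1.177) ≈ 0.25735.


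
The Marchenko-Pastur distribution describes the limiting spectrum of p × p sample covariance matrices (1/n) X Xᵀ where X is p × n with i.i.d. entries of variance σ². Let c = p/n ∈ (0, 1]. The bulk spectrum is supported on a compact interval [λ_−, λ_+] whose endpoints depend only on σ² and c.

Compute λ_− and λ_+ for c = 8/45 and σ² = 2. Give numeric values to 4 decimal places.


c = 8/45 = 0.177778; √c = 0.421637.
λ_− = σ² (1 − √c)² = 2 · (1 − 0.421637)² = 2 · (0.578363)² = 0.669007.
λ_+ = σ² (1 + √c)² = 2 · (1 + 0.421637)² = 2 · (1.421637)² = 4.042104.

Rounded to 4 decimal places: λ_− ≈ 0.6690, λ_+ ≈ 4.0421.


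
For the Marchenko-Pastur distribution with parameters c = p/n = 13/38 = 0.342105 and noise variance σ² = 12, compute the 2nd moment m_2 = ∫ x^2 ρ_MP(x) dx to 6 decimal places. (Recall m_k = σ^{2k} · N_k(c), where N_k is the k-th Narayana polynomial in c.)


E[X²] = σ⁴ (1 + c) (second MP moment). With σ² = 12 (so σ⁴ = 144) and c = 13/38 = 0.342105: E[X²] = 144 · (1 + 0.342105) = 144 · 1.342105.

So E[X^2] = 193.263158.


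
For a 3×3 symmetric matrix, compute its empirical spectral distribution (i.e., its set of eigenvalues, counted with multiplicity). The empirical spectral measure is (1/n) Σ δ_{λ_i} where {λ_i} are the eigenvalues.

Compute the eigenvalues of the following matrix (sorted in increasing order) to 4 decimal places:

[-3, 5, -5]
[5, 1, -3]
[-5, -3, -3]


Since M is real symmetric, all three eigenvalues are real; they are the roots of det(λI − M) = λ³ − (tr M) λ² + s λ − det M, where s is the sum of the principal 2×2 minors.
tr M = -3 + 1 + (-3) = -5.
s = ((-3)·1 − 5²) + ((-3)·(-3) − (-5)²) + (1·(-3) − (-3)²) = -28 + (-16) + (-12) = -56.
det M (expand along row 1) = (-3)·(-12) − 5·(-30) + (-5)·(-10) = 236.
Characteristic polynomial: λ³ + 5λ² − 56λ − 236 = 0.
Substitute λ = y + (tr M)/3 = y − 1.666667 to remove the quadratic term: y³ + p·y + q = 0 with p = s − (tr M)²/3 = -64.333333 and q = −2(tr M)³/27 + (tr M)·s/3 − det M = -133.407407.
Three real roots ⇒ use the trigonometric (Viète) form: r = 2√(−p/3) = 9.261629, φ = arccos(3q/(p·r)) = arccos(0.671704) = 0.834290 rad.
y_k = r·cos(φ/3 − 2πk/3) for k = 0, 1, 2 gives y = 8.905795, -2.250977, -6.654817.
λ_k = y_k − 1.666667 gives λ = 7.2391, -3.9176, -8.3215 (check: the sum is -5.0000 = tr M).

Eigenvalues sorted in increasing order: [-8.3215, -3.9176, 7.2391].


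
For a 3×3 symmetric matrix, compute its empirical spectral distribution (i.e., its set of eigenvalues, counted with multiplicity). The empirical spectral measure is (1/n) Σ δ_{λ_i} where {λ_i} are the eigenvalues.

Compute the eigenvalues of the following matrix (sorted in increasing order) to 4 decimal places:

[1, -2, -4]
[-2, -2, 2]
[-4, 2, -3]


Since M is real symmetric, all three eigenvalues are real; they are the roots of det(λI − M) = λ³ − (tr M) λ² + s λ − det M, where s is the sum of the principal 2×2 minors.
tr M = 1 + (-2) + (-3) = -4.
s = (1·(-2) − (-2)²) + (1·(-3) − (-4)²) + ((-2)·(-3) − 2²) = -6 + (-19) + 2 = -23.
det M (expand along row 1) = 1·2 − (-2)·14 + (-4)·(-12) = 78.
Characteristic polynomial: λ³ + 4λ² − 23λ − 78 = 0.
Substitute λ = y + (tr M)/3 = y − 1.333333 to remove the quadratic term: y³ + p·y + q = 0 with p = s − (tr M)²/3 = -28.333333 and q = −2(tr M)³/27 + (tr M)·s/3 − det M = -42.592593.
Three real roots ⇒ use the trigonometric (Viète) form: r = 2√(−p/3) = 6.146363, φ = arccos(3q/(p·r)) = arccos(0.733735) = 0.746993 rad.
y_k = r·cos(φ/3 − 2πk/3) for k = 0, 1, 2 gives y = 5.956809, -1.666667, -4.290142.
λ_k = y_k − 1.333333 gives λ = 4.6235, -3.0000, -5.6235 (check: the sum is -4.0000 = tr M).

Eigenvalues sorted in increasing order: [-5.6235, -3.0000, 4.6235].


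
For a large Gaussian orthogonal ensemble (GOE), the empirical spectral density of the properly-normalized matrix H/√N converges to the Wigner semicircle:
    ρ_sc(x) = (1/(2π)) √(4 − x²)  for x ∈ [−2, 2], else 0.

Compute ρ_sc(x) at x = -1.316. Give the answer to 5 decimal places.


ρ_sc(x) = (1/(2π)) √(4 − x²). With x = -1.316:
  4 − x² = 4 − (-1.316)² = 4 − 1.731856 = 2.268144.
  √(4 − x²) = 1.506036.
  1/(2π) = 0.159155.
  ρ_sc(-1.316) = 0.159155 · 1.506036 = 0.239693.

Rounded to 5 decimal places: ρ_sc(-1.316) ≈ 0.23969.


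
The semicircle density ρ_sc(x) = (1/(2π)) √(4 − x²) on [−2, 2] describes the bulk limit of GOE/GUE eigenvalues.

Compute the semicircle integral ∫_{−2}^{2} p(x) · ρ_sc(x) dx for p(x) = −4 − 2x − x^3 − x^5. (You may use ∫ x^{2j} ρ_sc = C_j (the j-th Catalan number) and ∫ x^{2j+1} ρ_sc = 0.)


Write p(x) = Σ a_i x^i, split into monomials and integrate each against ρ_sc separately.
Using ∫ x^{2j} ρ_sc = C_j = (1/(j+1)) C(2j, j) (Catalan numbers) and ∫ x^{2j+1} ρ_sc = 0 (odd monomials vanish by symmetry):
  i = 0 (even): a_0 · C_{0} = -4 · 1 = -4
  i = 1 (odd): ∫ x^1 ρ_sc = 0 (vanishes)
  i = 3 (odd): ∫ x^3 ρ_sc = 0 (vanishes)
  i = 5 (odd): ∫ x^5 ρ_sc = 0 (vanishes)

Summing the contributions: ∫_{−2}^{2} p(x) ρ_sc(x) dx = -4.


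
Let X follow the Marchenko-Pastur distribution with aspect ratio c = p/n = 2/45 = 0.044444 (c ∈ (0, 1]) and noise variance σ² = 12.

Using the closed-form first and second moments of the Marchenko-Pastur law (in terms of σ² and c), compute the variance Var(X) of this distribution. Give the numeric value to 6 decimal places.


Recall the MP moments m_1 = E[X] = σ² and m_2 = E[X²] = σ⁴ (1 + c).
m_1 = E[X] = σ² = 12, so m_1² = 144.
m_2 = E[X²] = σ⁴ (1 + c) = 144 · (1 + 0.044444) = 144 · 1.044444 = 150.400000.
(Note m_2 − m_1² simplifies to c · σ⁴ = 0.044444 · 144.)

Var(X) = m_2 − m_1² = 150.400000 − 144 = 6.400000.


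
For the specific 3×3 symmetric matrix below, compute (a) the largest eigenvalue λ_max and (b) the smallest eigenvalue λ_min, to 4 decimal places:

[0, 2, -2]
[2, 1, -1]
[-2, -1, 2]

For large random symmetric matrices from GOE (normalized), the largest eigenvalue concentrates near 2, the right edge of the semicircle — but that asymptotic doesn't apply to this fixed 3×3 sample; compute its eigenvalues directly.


Since M is real symmetric, all three eigenvalues are real; they are the roots of det(λI − M) = λ³ − (tr M) λ² + s λ − det M, where s is the sum of the principal 2×2 minors.
tr M = 0 + 1 + 2 = 3.
s = (0·1 − 2²) + (0·2 − (-2)²) + (1·2 − (-1)²) = -4 + (-4) + 1 = -7.
det M (expand along row 1) = 0·1 − 2·2 + (-2)·0 = -4.
Characteristic polynomial: λ³ − 3λ² − 7λ + 4 = 0.
Substitute λ = y + (tr M)/3 = y + 1.000000 to remove the quadratic term: y³ + p·y + q = 0 with p = s − (tr M)²/3 = -10.000000 and q = −2(tr M)³/27 + (tr M)·s/3 − det M = -5.000000.
Three real roots ⇒ use the trigonometric (Viète) form: r = 2√(−p/3) = 3.651484, φ = arccos(3q/(p·r)) = arccos(0.410792) = 1.147474 rad.
y_k = r·cos(φ/3 − 2πk/3) for k = 0, 1, 2 gives y = 3.387619, -0.513544, -2.874076.
λ_k = y_k + 1.000000 gives λ = 4.3876, 0.4865, -1.8741 (check: the sum is 3.0000 = tr M).

Hence λ_max = 4.3876 and λ_min = -1.8741.


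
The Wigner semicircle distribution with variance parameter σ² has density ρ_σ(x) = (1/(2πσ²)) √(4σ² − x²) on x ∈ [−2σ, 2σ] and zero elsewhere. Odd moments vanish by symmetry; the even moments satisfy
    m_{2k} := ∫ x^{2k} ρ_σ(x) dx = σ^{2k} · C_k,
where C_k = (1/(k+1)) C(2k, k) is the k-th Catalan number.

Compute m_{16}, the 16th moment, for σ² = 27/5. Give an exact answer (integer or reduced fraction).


By the scaled semicircle moment identity, m_{2k} = σ^{2k} · C_k with k = 8.
C_8 = (1/(k+1)) · C(2k, k) = (1/9) · C(16, 8) = (1/9) · 12870 = 1430.
σ^{2k} = (σ²)^k = (27/5)^8 = 282429536481/390625.

Therefore m_{16} = σ^{16} · C_8 = (282429536481/390625) · 1430 = 80774847433566/78125.


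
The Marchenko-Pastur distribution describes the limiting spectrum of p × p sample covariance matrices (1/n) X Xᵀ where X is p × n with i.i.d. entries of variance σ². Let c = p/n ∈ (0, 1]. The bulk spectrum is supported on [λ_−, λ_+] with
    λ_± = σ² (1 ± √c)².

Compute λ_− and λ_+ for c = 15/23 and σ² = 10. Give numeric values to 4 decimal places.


c = 15/23 = 0.652174; √c = 0.807573.
λ_− = σ² (1 − √c)² = 10 · (1 − 0.807573)² = 10 · (0.192427)² = 0.370282.
λ_+ = σ² (1 + √c)² = 10 · (1 + 0.807573)² = 10 · (1.807573)² = 32.673196.

Rounded to 4 decimal places: λ_− ≈ 0.3703, λ_+ ≈ 32.6732.


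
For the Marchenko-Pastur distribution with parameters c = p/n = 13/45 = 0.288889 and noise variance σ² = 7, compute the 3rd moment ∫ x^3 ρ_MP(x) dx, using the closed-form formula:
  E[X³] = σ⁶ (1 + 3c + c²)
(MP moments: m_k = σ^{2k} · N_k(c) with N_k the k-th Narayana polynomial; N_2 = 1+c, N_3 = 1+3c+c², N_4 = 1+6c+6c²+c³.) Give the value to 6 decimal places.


E[X³] = σ⁶ (1 + 3c + c²) (third MP moment). With σ² = 7 (so σ⁶ = 343) and c = 13/45 = 0.288889: E[X³] = 343 · (1 + 3·0.288889 + (0.288889)²) = 343 · 1.950123.

So E[X^3] = 668.892346.


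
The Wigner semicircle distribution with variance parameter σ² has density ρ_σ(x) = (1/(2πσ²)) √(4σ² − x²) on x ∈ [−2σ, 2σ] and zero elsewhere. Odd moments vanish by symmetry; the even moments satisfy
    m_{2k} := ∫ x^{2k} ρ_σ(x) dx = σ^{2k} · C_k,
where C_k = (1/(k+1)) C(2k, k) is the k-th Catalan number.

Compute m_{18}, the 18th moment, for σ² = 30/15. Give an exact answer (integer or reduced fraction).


By the scaled semicircle moment identity, m_{2k} = σ^{2k} · C_k with k = 9.
C_9 = (1/(k+1)) · C(2k, k) = (1/10) · C(18, 9) = (1/10) · 48620 = 4862.
σ^{2k} = (σ²)^k = (30/15)^9 = 512.

Therefore m_{18} = σ^{18} · C_9 = 512 · 4862 = 2489344.


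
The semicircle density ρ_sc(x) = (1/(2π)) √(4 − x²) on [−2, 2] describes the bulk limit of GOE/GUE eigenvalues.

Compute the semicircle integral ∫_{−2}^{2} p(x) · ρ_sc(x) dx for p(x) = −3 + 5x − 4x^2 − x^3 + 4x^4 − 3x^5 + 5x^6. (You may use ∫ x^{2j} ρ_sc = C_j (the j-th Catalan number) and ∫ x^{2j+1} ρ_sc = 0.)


Write p(x) = Σ a_i x^i, split into monomials and integrate each against ρ_sc separately.
Using ∫ x^{2j} ρ_sc = C_j = (1/(j+1)) C(2j, j) (Catalan numbers) and ∫ x^{2j+1} ρ_sc = 0 (odd monomials vanish by symmetry):
  i = 0 (even): a_0 · C_{0} = -3 · 1 = -3
  i = 1 (odd): ∫ x^1 ρ_sc = 0 (vanishes)
  i = 2 (even): a_2 · C_{1} = -4 · 1 = -4
  i = 3 (odd): ∫ x^3 ρ_sc = 0 (vanishes)
  i = 4 (even): a_4 · C_{2} = 4 · 2 = 8
  i = 5 (odd): ∫ x^5 ρ_sc = 0 (vanishes)
  i = 6 (even): a_6 · C_{3} = 5 · 5 = 25

Summing the contributions: ∫_{−2}^{2} p(x) ρ_sc(x) dx = (-3) + (-4) + 8 + 25 = 26.


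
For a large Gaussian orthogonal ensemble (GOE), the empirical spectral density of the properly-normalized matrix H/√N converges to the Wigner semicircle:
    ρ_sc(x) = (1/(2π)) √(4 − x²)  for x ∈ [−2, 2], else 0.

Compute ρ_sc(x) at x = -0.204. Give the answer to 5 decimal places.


ρ_sc(x) = (1/(2π)) √(4 − x²). With x = -0.204:
  4 − x² = 4 − (-0.204)² = 4 − 0.041616 = 3.958384.
  √(4 − x²) = 1.989569.
  1/(2π) = 0.159155.
  ρ_sc(-0.204) = 0.159155 · 1.989569 = 0.316650.

Rounded to 5 decimal places: ρ_sc(-0.204) ≈ 0.31665.


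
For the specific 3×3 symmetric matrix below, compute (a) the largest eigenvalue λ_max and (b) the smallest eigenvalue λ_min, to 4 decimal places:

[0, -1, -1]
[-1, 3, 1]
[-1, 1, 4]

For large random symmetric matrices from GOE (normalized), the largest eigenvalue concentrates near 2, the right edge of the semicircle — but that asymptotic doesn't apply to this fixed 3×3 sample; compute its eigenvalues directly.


Since M is real symmetric, all three eigenvalues are real; they are the roots of det(λI − M) = λ³ − (tr M) λ² + s λ − det M, where s is the sum of the principal 2×2 minors.
tr M = 0 + 3 + 4 = 7.
s = (0·3 − (-1)²) + (0·4 − (-1)²) + (3·4 − 1²) = -1 + (-1) + 11 = 9.
det M (expand along row 1) = 0·11 − (-1)·(-3) + (-1)·2 = -5.
Characteristic polynomial: λ³ − 7λ² + 9λ + 5 = 0.
Substitute λ = y + (tr M)/3 = y + 2.333333 to remove the quadratic term: y³ + p·y + q = 0 with p = s − (tr M)²/3 = -7.333333 and q = −2(tr M)³/27 + (tr M)·s/3 − det M = 0.592593.
Three real roots ⇒ use the trigonometric (Viète) form: r = 2√(−p/3) = 3.126944, φ = arccos(3q/(p·r)) = arccos(-0.077528) = 1.648402 rad.
y_k = r·cos(φ/3 − 2πk/3) for k = 0, 1, 2 gives y = 2.666667, 0.080880, -2.747547.
λ_k = y_k + 2.333333 gives λ = 5.0000, 2.4142, -0.4142 (check: the sum is 7.0000 = tr M).

Hence λ_max = 5.0000 and λ_min = -0.4142.


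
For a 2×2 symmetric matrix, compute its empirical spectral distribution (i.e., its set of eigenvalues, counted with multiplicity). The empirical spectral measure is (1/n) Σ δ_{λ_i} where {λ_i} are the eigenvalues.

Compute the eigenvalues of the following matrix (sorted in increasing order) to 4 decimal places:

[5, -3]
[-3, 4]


Since M is real symmetric, both eigenvalues are real; they are the roots of det(λI − M) = λ² − (tr M) λ + det M.
tr M = 5 + 4 = 9.
det M = 5·4 − (-3)² = 20 − 9 = 11.
Characteristic polynomial: λ² − 9λ + 11 = 0.
Discriminant Δ = (tr M)² − 4·det M = 81 − 44 = 37; √Δ = 6.082763.
λ = (tr M ± √Δ)/2 = (9 ± 6.082763)/2, giving (tr M − √Δ)/2 = 1.4586 and (tr M + √Δ)/2 = 7.5414.

Eigenvalues sorted in increasing order: [1.4586, 7.5414].


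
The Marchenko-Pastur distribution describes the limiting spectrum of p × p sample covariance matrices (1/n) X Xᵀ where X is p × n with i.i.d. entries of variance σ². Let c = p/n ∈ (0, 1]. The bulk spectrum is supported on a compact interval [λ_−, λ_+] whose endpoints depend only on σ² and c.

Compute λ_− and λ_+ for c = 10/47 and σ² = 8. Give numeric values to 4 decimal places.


c = 10/47 = 0.212766; √c = 0.461266.
λ_− = σ² (1 − √c)² = 8 · (1 − 0.461266)² = 8 · (0.538734)² = 2.321878.
λ_+ = σ² (1 + √c)² = 8 · (1 + 0.461266)² = 8 · (1.461266)² = 17.082377.

Rounded to 4 decimal places: λ_− ≈ 2.3219, λ_+ ≈ 17.0824.


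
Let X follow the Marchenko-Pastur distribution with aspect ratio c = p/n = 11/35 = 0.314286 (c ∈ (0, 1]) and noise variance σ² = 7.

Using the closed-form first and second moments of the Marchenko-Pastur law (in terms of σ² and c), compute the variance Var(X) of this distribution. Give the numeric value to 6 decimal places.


Recall the MP moments m_1 = E[X] = σ² and m_2 = E[X²] = σ⁴ (1 + c).
m_1 = E[X] = σ² = 7, so m_1² = 49.
m_2 = E[X²] = σ⁴ (1 + c) = 49 · (1 + 0.314286) = 49 · 1.314286 = 64.400000.
(Note m_2 − m_1² simplifies to c · σ⁴ = 0.314286 · 49.)

Var(X) = m_2 − m_1² = 64.400000 − 49 = 15.400000.


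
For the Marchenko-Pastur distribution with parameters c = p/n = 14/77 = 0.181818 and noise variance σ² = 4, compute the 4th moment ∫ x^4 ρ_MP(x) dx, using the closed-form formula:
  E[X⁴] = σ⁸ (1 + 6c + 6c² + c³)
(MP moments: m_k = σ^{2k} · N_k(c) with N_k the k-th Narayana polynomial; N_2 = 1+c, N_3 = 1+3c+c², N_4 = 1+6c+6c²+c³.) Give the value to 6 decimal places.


E[X⁴] = σ⁸ (1 + 6c + 6c² + c³) (fourth MP moment). With σ² = 4 (so σ⁸ = 256) and c = 14/77 = 0.181818: E[X⁴] = 256 · (1 + 6·0.181818 + 6·(0.181818)² + (0.181818)³) = 256 · 2.295267.

So E[X^4] = 587.588279.


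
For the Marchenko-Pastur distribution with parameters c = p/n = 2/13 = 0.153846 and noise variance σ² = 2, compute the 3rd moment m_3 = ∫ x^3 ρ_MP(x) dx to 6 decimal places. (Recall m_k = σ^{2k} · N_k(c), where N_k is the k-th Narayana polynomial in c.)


E[X³] = σ⁶ (1 + 3c + c²) (third MP moment). With σ² = 2 (so σ⁶ = 8) and c = 2/13 = 0.153846: E[X³] = 8 · (1 + 3·0.153846 + (0.153846)²) = 8 · 1.485207.

So E[X^3] = 11.881657.


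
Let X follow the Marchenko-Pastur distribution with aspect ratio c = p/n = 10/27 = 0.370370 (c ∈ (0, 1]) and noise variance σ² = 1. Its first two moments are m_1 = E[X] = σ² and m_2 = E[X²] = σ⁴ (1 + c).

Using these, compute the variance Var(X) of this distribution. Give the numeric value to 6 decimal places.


m_1 = E[X] = σ² = 1, so m_1² = 1.
m_2 = E[X²] = σ⁴ (1 + c) = 1 · (1 + 0.370370) = 1 · 1.370370 = 1.370370.
(Note m_2 − m_1² simplifies to c · σ⁴ = 0.370370 · 1.)

Var(X) = m_2 − m_1² = 1.370370 − 1 = 0.370370.


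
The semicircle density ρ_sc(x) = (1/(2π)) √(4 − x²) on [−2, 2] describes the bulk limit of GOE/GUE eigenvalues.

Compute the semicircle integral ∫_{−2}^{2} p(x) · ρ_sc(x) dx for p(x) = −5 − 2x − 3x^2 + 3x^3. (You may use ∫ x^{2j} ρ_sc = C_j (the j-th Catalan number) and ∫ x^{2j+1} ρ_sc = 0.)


Write p(x) = Σ a_i x^i, split into monomials and integrate each against ρ_sc separately.
Using ∫ x^{2j} ρ_sc = C_j = (1/(j+1)) C(2j, j) (Catalan numbers) and ∫ x^{2j+1} ρ_sc = 0 (odd monomials vanish by symmetry):
  i = 0 (even): a_0 · C_{0} = -5 · 1 = -5
  i = 1 (odd): ∫ x^1 ρ_sc = 0 (vanishes)
  i = 2 (even): a_2 · C_{1} = -3 · 1 = -3
  i = 3 (odd): ∫ x^3 ρ_sc = 0 (vanishes)

Summing the contributions: ∫_{−2}^{2} p(x) ρ_sc(x) dx = (-5) + (-3) = -8.


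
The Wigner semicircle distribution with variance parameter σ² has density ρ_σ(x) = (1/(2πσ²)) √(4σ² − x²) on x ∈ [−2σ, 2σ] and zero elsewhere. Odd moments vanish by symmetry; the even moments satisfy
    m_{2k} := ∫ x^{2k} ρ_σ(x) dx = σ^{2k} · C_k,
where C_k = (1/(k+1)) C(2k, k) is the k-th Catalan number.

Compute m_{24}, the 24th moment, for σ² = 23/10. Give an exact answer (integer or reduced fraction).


By the scaled semicircle moment identity, m_{2k} = σ^{2k} · C_k with k = 12.
C_12 = (1/(k+1)) · C(2k, k) = (1/13) · C(24, 12) = (1/13) · 2704156 = 208012.
σ^{2k} = (σ²)^k = (23/10)^12 = 21914624432020321/1000000000000.

Therefore m_{24} = σ^{24} · C_12 = (21914624432020321/1000000000000) · 208012 = 1139626214338352752963/250000000000.


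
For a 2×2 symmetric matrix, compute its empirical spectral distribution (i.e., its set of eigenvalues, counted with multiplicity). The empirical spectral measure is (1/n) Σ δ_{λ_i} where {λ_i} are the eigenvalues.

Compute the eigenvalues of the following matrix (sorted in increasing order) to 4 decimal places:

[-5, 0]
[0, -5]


Since M is real symmetric, both eigenvalues are real; they are the roots of det(λI − M) = λ² − (tr M) λ + det M.
tr M = -5 + (-5) = -10.
det M = (-5)·(-5) − 0² = 25 − 0 = 25.
Characteristic polynomial: λ² + 10λ + 25 = 0.
Discriminant Δ = (tr M)² − 4·det M = 100 − 100 = 0; √Δ = 0.000000.
λ = (tr M ± √Δ)/2 = (-10 ± 0.000000)/2, giving (tr M − √Δ)/2 = -5.0000 and (tr M + √Δ)/2 = -5.0000.

Eigenvalues sorted in increasing order: [-5.0000, -5.0000].


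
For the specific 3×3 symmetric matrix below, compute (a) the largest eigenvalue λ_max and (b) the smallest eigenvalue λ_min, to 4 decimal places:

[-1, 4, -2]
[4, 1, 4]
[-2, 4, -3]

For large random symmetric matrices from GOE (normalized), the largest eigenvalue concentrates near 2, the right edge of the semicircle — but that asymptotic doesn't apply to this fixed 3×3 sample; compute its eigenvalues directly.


Since M is real symmetric, all three eigenvalues are real; they are the roots of det(λI − M) = λ³ − (tr M) λ² + s λ − det M, where s is the sum of the principal 2×2 minors.
tr M = -1 + 1 + (-3) = -3.
s = ((-1)·1 − 4²) + ((-1)·(-3) − (-2)²) + (1·(-3) − 4²) = -17 + (-1) + (-19) = -37.
det M (expand along row 1) = (-1)·(-19) − 4·(-4) + (-2)·18 = -1.
Characteristic polynomial: λ³ + 3λ² − 37λ + 1 = 0.
Substitute λ = y + (tr M)/3 = y − 1.000000 to remove the quadratic term: y³ + p·y + q = 0 with p = s − (tr M)²/3 = -40.000000 and q = −2(tr M)³/27 + (tr M)·s/3 − det M = 40.000000.
Three real roots ⇒ use the trigonometric (Viète) form: r = 2√(−p/3) = 7.302967, φ = arccos(3q/(p·r)) = arccos(-0.410792) = 1.994119 rad.
y_k = r·cos(φ/3 − 2πk/3) for k = 0, 1, 2 gives y = 5.748151, 1.027087, -6.775238.
λ_k = y_k − 1.000000 gives λ = 4.7482, 0.0271, -7.7752 (check: the sum is -3.0000 = tr M).

Hence λ_max = 4.7482 and λ_min = -7.7752.


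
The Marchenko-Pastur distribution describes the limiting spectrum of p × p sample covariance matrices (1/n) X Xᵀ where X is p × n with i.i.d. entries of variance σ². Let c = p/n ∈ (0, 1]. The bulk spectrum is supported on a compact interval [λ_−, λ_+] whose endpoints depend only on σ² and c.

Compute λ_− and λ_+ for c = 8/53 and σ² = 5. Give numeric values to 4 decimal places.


c = 8/53 = 0.150943; √c = 0.388514.
λ_− = σ² (1 − √c)² = 5 · (1 − 0.388514)² = 5 · (0.611486)² = 1.869574.
λ_+ = σ² (1 + √c)² = 5 · (1 + 0.388514)² = 5 · (1.388514)² = 9.639860.

Rounded to 4 decimal places: λ_− ≈ 1.8696, λ_+ ≈ 9.6399.


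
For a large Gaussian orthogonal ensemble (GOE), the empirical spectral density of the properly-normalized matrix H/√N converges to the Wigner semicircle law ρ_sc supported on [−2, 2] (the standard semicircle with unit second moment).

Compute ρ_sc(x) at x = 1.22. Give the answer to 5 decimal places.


ρ_sc(x) = (1/(2π)) √(4 − x²). With x = 1.22:
  4 − x² = 4 − (1.22)² = 4 − 1.488400 = 2.511600.
  √(4 − x²) = 1.584803.
  1/(2π) = 0.159155.
  ρ_sc(1.22) = 0.159155 · 1.584803 = 0.252229.

Rounded to 5 decimal places: ρ_sc(1.22) ≈ 0.25223.


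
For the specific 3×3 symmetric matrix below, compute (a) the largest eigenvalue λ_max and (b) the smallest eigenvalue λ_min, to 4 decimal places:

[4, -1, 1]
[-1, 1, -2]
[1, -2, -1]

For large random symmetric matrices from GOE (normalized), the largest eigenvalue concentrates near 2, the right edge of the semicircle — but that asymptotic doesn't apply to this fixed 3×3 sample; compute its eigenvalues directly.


Since M is real symmetric, all three eigenvalues are real; they are the roots of det(λI − M) = λ³ − (tr M) λ² + s λ − det M, where s is the sum of the principal 2×2 minors.
tr M = 4 + 1 + (-1) = 4.
s = (4·1 − (-1)²) + (4·(-1) − 1²) + (1·(-1) − (-2)²) = 3 + (-5) + (-5) = -7.
det M (expand along row 1) = 4·(-5) − (-1)·3 + 1·1 = -16.
Characteristic polynomial: λ³ − 4λ² − 7λ + 16 = 0.
Substitute λ = y + (tr M)/3 = y + 1.333333 to remove the quadratic term: y³ + p·y + q = 0 with p = s − (tr M)²/3 = -12.333333 and q = −2(tr M)³/27 + (tr M)·s/3 − det M = 1.925926.
Three real roots ⇒ use the trigonometric (Viète) form: r = 2√(−p/3) = 4.055175, φ = arccos(3q/(p·r)) = arccos(-0.115524) = 1.686578 rad.
y_k = r·cos(φ/3 − 2πk/3) for k = 0, 1, 2 gives y = 3.431036, 0.156467, -3.587503.
λ_k = y_k + 1.333333 gives λ = 4.7644, 1.4898, -2.2542 (check: the sum is 4.0000 = tr M).

Hence λ_max = 4.7644 and λ_min = -2.2542.


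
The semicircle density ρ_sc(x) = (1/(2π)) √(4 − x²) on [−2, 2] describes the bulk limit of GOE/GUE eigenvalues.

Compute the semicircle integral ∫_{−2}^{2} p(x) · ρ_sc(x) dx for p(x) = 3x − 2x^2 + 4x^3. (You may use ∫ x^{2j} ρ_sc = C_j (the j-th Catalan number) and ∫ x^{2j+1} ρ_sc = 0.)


Write p(x) = Σ a_i x^i, split into monomials and integrate each against ρ_sc separately.
Using ∫ x^{2j} ρ_sc = C_j = (1/(j+1)) C(2j, j) (Catalan numbers) and ∫ x^{2j+1} ρ_sc = 0 (odd monomials vanish by symmetry):
  i = 1 (odd): ∫ x^1 ρ_sc = 0 (vanishes)
  i = 2 (even): a_2 · C_{1} = -2 · 1 = -2
  i = 3 (odd): ∫ x^3 ρ_sc = 0 (vanishes)

Summing the contributions: ∫_{−2}^{2} p(x) ρ_sc(x) dx = -2.


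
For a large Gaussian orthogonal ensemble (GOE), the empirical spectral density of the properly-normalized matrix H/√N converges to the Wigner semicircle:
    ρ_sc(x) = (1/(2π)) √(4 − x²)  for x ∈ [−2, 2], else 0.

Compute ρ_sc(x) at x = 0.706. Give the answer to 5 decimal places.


ρ_sc(x) = (1/(2π)) √(4 − x²). With x = 0.706:
  4 − x² = 4 − (0.706)² = 4 − 0.498436 = 3.501564.
  √(4 − x²) = 1.871247.
  1/(2π) = 0.159155.
  ρ_sc(0.706) = 0.159155 · 1.871247 = 0.297818.

Rounded to 5 decimal places: ρ_sc(0.706) ≈ 0.29782.


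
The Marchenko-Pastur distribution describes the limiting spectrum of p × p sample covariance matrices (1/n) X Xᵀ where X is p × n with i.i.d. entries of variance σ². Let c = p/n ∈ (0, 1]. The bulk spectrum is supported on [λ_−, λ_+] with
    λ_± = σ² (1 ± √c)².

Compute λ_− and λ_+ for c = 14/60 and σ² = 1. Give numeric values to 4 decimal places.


c = 14/60 = 0.233333; √c = 0.483046.
λ_− = σ² (1 − √c)² = 1 · (1 − 0.483046)² = 1 · (0.516954)² = 0.267242.
λ_+ = σ² (1 + √c)² = 1 · (1 + 0.483046)² = 1 · (1.483046)² = 2.199425.

Rounded to 4 decimal places: λ_− ≈ 0.2672, λ_+ ≈ 2.1994.


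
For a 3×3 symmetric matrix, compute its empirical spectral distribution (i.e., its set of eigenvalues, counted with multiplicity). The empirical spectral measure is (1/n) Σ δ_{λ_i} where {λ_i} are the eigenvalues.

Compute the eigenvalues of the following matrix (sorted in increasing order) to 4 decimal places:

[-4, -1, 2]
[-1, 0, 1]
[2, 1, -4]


Since M is real symmetric, all three eigenvalues are real; they are the roots of det(λI − M) = λ³ − (tr M) λ² + s λ − det M, where s is the sum of the principal 2×2 minors.
tr M = -4 + 0 + (-4) = -8.
s = ((-4)·0 − (-1)²) + ((-4)·(-4) − 2²) + (0·(-4) − 1²) = -1 + 12 + (-1) = 10.
det M (expand along row 1) = (-4)·(-1) − (-1)·2 + 2·(-1) = 4.
Characteristic polynomial: λ³ + 8λ² + 10λ − 4 = 0.
Substitute λ = y + (tr M)/3 = y − 2.666667 to remove the quadratic term: y³ + p·y + q = 0 with p = s − (tr M)²/3 = -11.333333 and q = −2(tr M)³/27 + (tr M)·s/3 − det M = 7.259259.
Three real roots ⇒ use the trigonometric (Viète) form: r = 2√(−p/3) = 3.887301, φ = arccos(3q/(p·r)) = arccos(-0.494319) = 2.087848 rad.
y_k = r·cos(φ/3 − 2πk/3) for k = 0, 1, 2 gives y = 2.983291, 0.666667, -3.649958.
λ_k = y_k − 2.666667 gives λ = 0.3166, -2.0000, -6.3166 (check: the sum is -8.0000 = tr M).

Eigenvalues sorted in increasing order: [-6.3166, -2.0000, 0.3166].


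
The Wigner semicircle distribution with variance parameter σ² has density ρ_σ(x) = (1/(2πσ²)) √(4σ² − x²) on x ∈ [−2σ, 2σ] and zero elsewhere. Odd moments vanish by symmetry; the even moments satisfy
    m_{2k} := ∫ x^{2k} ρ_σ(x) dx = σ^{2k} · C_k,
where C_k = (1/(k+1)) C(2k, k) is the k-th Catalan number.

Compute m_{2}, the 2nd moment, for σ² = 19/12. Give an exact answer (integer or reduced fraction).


By the scaled semicircle moment identity, m_{2k} = σ^{2k} · C_k with k = 1.
C_1 = (1/(k+1)) · C(2k, k) = (1/2) · C(2, 1) = (1/2) · 2 = 1.
σ^{2k} = (σ²)^k = (19/12)^1 = 19/12.

Therefore m_{2} = σ^{2} · C_1 = (19/12) · 1 = 19/12.


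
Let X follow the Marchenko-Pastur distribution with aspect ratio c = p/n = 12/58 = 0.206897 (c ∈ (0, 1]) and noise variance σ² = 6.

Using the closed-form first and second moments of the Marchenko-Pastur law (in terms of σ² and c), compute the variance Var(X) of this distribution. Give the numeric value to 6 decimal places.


Recall the MP moments m_1 = E[X] = σ² and m_2 = E[X²] = σ⁴ (1 + c).
m_1 = E[X] = σ² = 6, so m_1² = 36.
m_2 = E[X²] = σ⁴ (1 + c) = 36 · (1 + 0.206897) = 36 · 1.206897 = 43.448276.
(Note m_2 − m_1² simplifies to c · σ⁴ = 0.206897 · 36.)

Var(X) = m_2 − m_1² = 43.448276 − 36 = 7.448276.


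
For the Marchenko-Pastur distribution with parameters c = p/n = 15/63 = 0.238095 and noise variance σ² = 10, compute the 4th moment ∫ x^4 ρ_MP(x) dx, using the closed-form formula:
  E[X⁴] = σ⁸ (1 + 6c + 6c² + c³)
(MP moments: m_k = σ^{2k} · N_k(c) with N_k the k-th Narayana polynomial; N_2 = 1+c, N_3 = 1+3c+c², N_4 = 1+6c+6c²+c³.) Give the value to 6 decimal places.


E[X⁴] = σ⁸ (1 + 6c + 6c² + c³) (fourth MP moment). With σ² = 10 (so σ⁸ = 10000) and c = 15/63 = 0.238095: E[X⁴] = 10000 · (1 + 6·0.238095 + 6·(0.238095)² + (0.238095)³) = 10000 · 2.782205.

So E[X^4] = 27822.049455.


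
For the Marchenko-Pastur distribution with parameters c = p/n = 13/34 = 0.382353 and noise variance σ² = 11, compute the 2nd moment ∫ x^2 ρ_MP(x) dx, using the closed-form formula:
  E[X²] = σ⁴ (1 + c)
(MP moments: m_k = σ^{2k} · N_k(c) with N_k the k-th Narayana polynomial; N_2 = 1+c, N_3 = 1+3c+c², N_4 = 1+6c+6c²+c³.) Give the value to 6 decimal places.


E[X²] = σ⁴ (1 + c) (second MP moment). With σ² = 11 (so σ⁴ = 121) and c = 13/34 = 0.382353: E[X²] = 121 · (1 + 0.382353) = 121 · 1.382353.

So E[X^2] = 167.264706.


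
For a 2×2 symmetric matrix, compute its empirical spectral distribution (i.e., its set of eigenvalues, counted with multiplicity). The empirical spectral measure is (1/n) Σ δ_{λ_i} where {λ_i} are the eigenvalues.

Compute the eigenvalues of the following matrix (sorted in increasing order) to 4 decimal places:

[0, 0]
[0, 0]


Since M is real symmetric, both eigenvalues are real; they are the roots of det(λI − M) = λ² − (tr M) λ + det M.
tr M = 0 + 0 = 0.
det M = 0·0 − 0² = 0 − 0 = 0.
Characteristic polynomial: λ² = 0.
Discriminant Δ = (tr M)² − 4·det M = 0 − 0 = 0; √Δ = 0.000000.
λ = (tr M ± √Δ)/2 = (0 ± 0.000000)/2, giving (tr M − √Δ)/2 = 0.0000 and (tr M + √Δ)/2 = 0.0000.

Eigenvalues sorted in increasing order: [0.0000, 0.0000].


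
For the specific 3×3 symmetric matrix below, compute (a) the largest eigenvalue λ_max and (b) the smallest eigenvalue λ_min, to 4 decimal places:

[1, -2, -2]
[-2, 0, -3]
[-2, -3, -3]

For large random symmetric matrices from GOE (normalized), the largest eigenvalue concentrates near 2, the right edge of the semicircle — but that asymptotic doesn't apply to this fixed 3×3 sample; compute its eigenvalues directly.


Since M is real symmetric, all three eigenvalues are real; they are the roots of det(λI − M) = λ³ − (tr M) λ² + s λ − det M, where s is the sum of the principal 2×2 minors.
tr M = 1 + 0 + (-3) = -2.
s = (1·0 − (-2)²) + (1·(-3) − (-2)²) + (0·(-3) − (-3)²) = -4 + (-7) + (-9) = -20.
det M (expand along row 1) = 1·(-9) − (-2)·0 + (-2)·6 = -21.
Characteristic polynomial: λ³ + 2λ² − 20λ + 21 = 0.
Substitute λ = y + (tr M)/3 = y − 0.666667 to remove the quadratic term: y³ + p·y + q = 0 with p = s − (tr M)²/3 = -21.333333 and q = −2(tr M)³/27 + (tr M)·s/3 − det M = 34.925926.
Three real roots ⇒ use the trigonometric (Viète) form: r = 2√(−p/3) = 5.333333, φ = arccos(3q/(p·r)) = arccos(-0.920898) = 2.741175 rad.
y_k = r·cos(φ/3 − 2πk/3) for k = 0, 1, 2 gives y = 3.257603, 2.028295, -5.285897.
λ_k = y_k − 0.666667 gives λ = 2.5909, 1.3616, -5.9526 (check: the sum is -2.0000 = tr M).

Hence λ_max = 2.5909 and λ_min = -5.9526.


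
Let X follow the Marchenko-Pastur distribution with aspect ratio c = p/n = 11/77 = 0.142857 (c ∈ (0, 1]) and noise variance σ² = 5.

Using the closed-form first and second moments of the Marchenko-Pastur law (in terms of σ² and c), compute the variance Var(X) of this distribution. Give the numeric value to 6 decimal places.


Recall the MP moments m_1 = E[X] = σ² and m_2 = E[X²] = σ⁴ (1 + c).
m_1 = E[X] = σ² = 5, so m_1² = 25.
m_2 = E[X²] = σ⁴ (1 + c) = 25 · (1 + 0.142857) = 25 · 1.142857 = 28.571429.
(Note m_2 − m_1² simplifies to c · σ⁴ = 0.142857 · 25.)

Var(X) = m_2 − m_1² = 28.571429 − 25 = 3.571429.


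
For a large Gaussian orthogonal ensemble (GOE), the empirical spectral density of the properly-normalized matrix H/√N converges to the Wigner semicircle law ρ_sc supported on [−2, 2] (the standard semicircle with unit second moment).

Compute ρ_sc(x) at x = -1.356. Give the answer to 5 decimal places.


ρ_sc(x) = (1/(2π)) √(4 − x²). With x = -1.356:
  4 − x² = 4 − (-1.356)² = 4 − 1.838736 = 2.161264.
  √(4 − x²) = 1.470124.
  1/(2π) = 0.159155.
  ρ_sc(-1.356) = 0.159155 · 1.470124 = 0.233977.

Rounded to 5 decimal places: ρ_sc(-1.356) ≈ 0.23398.


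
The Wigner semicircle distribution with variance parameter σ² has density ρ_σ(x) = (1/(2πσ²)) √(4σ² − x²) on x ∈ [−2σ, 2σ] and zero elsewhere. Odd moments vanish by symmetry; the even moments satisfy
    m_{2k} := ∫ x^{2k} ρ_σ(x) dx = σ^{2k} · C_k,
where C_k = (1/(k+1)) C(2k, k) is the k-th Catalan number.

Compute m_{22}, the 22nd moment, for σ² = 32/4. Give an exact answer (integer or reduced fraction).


By the scaled semicircle moment identity, m_{2k} = σ^{2k} · C_k with k = 11.
C_11 = (1/(k+1)) · C(2k, k) = (1/12) · C(22, 11) = (1/12) · 705432 = 58786.
σ^{2k} = (σ²)^k = (32/4)^11 = 8589934592.

Therefore m_{22} = σ^{22} · C_11 = 8589934592 · 58786 = 504967894925312.


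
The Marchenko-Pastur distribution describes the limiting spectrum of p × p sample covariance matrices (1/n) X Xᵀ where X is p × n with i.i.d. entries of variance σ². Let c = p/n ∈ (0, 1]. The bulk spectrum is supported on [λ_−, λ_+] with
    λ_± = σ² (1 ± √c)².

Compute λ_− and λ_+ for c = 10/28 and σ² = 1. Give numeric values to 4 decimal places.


c = 10/28 = 0.357143; √c = 0.597614.
λ_− = σ² (1 − √c)² = 1 · (1 − 0.597614)² = 1 · (0.402386)² = 0.161914.
λ_+ = σ² (1 + √c)² = 1 · (1 + 0.597614)² = 1 · (1.597614)² = 2.552371.

Rounded to 4 decimal places: λ_− ≈ 0.1619, λ_+ ≈ 2.5524.


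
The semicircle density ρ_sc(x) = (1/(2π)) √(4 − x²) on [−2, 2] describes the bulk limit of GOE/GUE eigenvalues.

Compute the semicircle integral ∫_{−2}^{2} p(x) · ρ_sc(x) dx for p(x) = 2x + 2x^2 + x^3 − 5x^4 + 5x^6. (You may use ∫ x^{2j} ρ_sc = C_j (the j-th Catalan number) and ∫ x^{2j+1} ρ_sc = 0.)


Write p(x) = Σ a_i x^i, split into monomials and integrate each against ρ_sc separately.
Using ∫ x^{2j} ρ_sc = C_j = (1/(j+1)) C(2j, j) (Catalan numbers) and ∫ x^{2j+1} ρ_sc = 0 (odd monomials vanish by symmetry):
  i = 1 (odd): ∫ x^1 ρ_sc = 0 (vanishes)
  i = 2 (even): a_2 · C_{1} = 2 · 1 = 2
  i = 3 (odd): ∫ x^3 ρ_sc = 0 (vanishes)
  i = 4 (even): a_4 · C_{2} = -5 · 2 = -10
  i = 6 (even): a_6 · C_{3} = 5 · 5 = 25

Summing the contributions: ∫_{−2}^{2} p(x) ρ_sc(x) dx = 2 + (-10) + 25 = 17.


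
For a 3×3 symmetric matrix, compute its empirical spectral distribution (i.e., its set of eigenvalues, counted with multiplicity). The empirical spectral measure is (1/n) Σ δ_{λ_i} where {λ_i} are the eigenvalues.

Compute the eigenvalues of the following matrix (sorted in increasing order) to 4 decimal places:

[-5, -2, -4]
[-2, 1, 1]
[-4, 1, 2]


Since M is real symmetric, all three eigenvalues are real; they are the roots of det(λI − M) = λ³ − (tr M) λ² + s λ − det M, where s is the sum of the principal 2×2 minors.
tr M = -5 + 1 + 2 = -2.
s = ((-5)·1 − (-2)²) + ((-5)·2 − (-4)²) + (1·2 − 1²) = -9 + (-26) + 1 = -34.
det M (expand along row 1) = (-5)·1 − (-2)·0 + (-4)·2 = -13.
Characteristic polynomial: λ³ + 2λ² − 34λ + 13 = 0.
Substitute λ = y + (tr M)/3 = y − 0.666667 to remove the quadratic term: y³ + p·y + q = 0 with p = s − (tr M)²/3 = -35.333333 and q = −2(tr M)³/27 + (tr M)·s/3 − det M = 36.259259.
Three real roots ⇒ use the trigonometric (Viète) form: r = 2√(−p/3) = 6.863753, φ = arccos(3q/(p·r)) = arccos(-0.448532) = 2.035919 rad.
y_k = r·cos(φ/3 − 2πk/3) for k = 0, 1, 2 gives y = 5.342933, 1.059904, -6.402838.
λ_k = y_k − 0.666667 gives λ = 4.6763, 0.3932, -7.0695 (check: the sum is -2.0000 = tr M).

Eigenvalues sorted in increasing order: [-7.0695, 0.3932, 4.6763].
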